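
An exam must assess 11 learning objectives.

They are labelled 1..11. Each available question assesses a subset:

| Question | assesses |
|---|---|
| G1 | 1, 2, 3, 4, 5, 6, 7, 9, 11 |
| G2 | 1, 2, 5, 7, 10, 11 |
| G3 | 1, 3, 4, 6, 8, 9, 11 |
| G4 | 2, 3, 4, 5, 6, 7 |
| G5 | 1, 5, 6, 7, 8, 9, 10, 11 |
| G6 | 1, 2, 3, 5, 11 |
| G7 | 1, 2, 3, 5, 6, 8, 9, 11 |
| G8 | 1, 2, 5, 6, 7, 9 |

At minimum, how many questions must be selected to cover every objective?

2

G4 and G5 together: G4 ∪ G5 = {1, 2, 3, 4, 5, 6, 7, 8, 9, 10, 11} — every objective is covered.
No single question has all 11 objectives (the largest, G1, has 9), so 2 is optimal.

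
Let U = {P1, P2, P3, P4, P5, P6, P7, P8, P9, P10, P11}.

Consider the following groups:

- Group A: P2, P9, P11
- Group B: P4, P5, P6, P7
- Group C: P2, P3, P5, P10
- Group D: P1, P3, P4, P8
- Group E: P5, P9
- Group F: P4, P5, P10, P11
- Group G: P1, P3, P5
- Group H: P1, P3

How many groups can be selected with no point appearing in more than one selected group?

A, B, H are pairwise disjoint (A={P2,P9,P11}; B={P4,P5,P6,P7}; H={P1,P3}).
Every remaining group overlaps one of these, and no 4 of the listed groups are pairwise disjoint, so 3 is the maximum.

3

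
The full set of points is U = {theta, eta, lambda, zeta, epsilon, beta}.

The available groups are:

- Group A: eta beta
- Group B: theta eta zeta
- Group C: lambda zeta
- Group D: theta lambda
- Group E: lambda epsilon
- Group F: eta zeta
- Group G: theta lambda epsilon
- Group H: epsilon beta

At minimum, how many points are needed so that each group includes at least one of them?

The 3 points {eta, lambda, epsilon} hit every group.
The groups D, F, H are pairwise disjoint, so any hitting set needs a separate point for each — at least 3. Hence 3 is optimal.

3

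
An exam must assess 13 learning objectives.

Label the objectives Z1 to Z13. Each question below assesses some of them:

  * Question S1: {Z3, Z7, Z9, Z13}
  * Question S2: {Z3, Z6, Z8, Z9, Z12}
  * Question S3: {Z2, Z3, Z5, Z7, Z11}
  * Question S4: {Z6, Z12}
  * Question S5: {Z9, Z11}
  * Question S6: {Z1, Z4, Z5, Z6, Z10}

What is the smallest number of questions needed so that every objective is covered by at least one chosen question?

4

Take {S1, S2, S3, S6}. Their union is {Z1, Z2, Z3, Z4, Z5, Z6, Z7, Z8, Z9, Z10, Z11, Z12, Z13}, which is all 13 objectives.
No 3 of the 6 questions cover everything (all 20 combinations miss at least one objective), so 4 is optimal.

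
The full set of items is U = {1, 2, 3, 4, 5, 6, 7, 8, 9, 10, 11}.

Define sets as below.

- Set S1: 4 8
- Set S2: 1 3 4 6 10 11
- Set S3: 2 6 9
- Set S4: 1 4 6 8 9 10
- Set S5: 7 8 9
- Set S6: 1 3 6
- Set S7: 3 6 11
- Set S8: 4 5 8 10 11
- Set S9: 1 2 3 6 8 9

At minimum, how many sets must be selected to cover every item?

S5 and S8 and S9 together: S5 ∪ S8 ∪ S9 = {1, 2, 3, 4, 5, 6, 7, 8, 9, 10, 11} — every item is covered.
Only S8 contains 5, so S8 is forced; the remaining 6 items need at least 2 more sets (each remaining set adds at most 5) — so at least 3 sets are needed, and 3 is optimal.

3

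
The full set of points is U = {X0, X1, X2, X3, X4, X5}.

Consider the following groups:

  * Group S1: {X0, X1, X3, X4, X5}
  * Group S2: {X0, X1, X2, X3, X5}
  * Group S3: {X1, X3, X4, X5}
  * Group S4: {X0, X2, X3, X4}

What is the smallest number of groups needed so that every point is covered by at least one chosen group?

Take {S2, S3}. Their union is {X0, X1, X2, X3, X4, X5}, which is all 6 points.
No single group has all 6 points (the largest, S1, has 5), so 2 is optimal.

2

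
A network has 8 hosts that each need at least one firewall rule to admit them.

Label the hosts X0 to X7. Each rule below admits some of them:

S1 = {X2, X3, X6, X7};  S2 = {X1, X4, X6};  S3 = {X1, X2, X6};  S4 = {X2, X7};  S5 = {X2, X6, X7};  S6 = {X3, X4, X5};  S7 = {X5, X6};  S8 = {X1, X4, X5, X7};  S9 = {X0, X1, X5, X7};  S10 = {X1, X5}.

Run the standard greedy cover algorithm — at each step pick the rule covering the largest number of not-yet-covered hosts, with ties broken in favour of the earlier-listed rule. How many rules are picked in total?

3

Greedy: pick S1 (covers 4 new) → pick S8 (covers 3 new) → pick S9 (covers 1 new). Total picks: 3.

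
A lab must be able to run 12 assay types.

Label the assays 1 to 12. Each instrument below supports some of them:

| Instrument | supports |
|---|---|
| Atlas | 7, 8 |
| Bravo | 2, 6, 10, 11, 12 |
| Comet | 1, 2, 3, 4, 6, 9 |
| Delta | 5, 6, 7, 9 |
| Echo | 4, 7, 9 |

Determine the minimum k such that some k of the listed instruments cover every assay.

Atlas and Bravo and Comet and Delta together: Atlas ∪ Bravo ∪ Comet ∪ Delta = {1, 2, 3, 4, 5, 6, 7, 8, 9, 10, 11, 12} — every assay is covered.
No 3 of the 5 instruments cover everything (all 10 combinations miss at least one assay), so 4 is optimal.

4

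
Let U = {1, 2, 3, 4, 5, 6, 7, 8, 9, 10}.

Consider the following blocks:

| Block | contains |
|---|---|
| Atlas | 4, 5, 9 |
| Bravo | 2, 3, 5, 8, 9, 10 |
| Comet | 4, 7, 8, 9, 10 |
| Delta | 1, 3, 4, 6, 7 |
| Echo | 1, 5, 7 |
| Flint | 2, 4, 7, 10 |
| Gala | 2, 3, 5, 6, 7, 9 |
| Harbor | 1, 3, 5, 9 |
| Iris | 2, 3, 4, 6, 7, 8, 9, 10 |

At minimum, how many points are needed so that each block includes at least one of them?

H = {4, 5} meets every block (each contains at least one member of H), and |H| = 2.
The blocks Flint, Harbor are pairwise disjoint, so any hitting set needs a separate point for each — at least 2. Hence 2 is optimal.

2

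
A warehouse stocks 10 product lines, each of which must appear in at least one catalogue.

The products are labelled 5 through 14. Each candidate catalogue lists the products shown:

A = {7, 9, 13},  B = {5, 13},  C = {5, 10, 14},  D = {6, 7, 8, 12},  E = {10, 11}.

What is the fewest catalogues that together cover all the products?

Take {A, C, D, E}. Their union is {5, 6, 7, 8, 9, 10, 11, 12, 13, 14}, which is all 10 products.
Only A contains 9, so A is forced; the remaining 7 products need at least 3 more catalogues (each remaining catalogue adds at most 3) — so at least 4 catalogues are needed, and 4 is optimal.

4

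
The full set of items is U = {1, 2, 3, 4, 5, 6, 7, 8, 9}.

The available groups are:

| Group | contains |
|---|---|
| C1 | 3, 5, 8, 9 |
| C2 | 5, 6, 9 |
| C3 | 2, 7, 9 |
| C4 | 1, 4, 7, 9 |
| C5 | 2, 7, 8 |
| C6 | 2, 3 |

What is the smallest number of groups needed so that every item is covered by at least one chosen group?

4

Take {C2, C4, C5, C6}. Their union is {1, 2, 3, 4, 5, 6, 7, 8, 9}, which is all 9 items.
No 3 of the 6 groups cover everything (all 20 combinations miss at least one item), so 4 is optimal.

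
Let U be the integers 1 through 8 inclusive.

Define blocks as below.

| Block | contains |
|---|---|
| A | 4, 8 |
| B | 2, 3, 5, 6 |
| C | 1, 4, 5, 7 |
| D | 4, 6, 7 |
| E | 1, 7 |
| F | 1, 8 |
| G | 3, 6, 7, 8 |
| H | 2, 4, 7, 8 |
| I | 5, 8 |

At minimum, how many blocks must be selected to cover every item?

3

Take {B, E, H}. Their union is {1, 2, 3, 4, 5, 6, 7, 8}, which is all 8 items.
No 2 of the 9 blocks cover everything (all 36 combinations miss at least one item), so 3 is optimal.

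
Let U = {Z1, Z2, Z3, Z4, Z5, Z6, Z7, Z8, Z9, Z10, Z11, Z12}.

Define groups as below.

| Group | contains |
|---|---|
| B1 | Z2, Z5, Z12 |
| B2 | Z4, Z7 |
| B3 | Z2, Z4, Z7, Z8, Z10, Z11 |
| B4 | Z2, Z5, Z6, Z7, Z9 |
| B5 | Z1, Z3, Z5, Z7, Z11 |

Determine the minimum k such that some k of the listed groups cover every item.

B1 and B3 and B4 and B5 together: B1 ∪ B3 ∪ B4 ∪ B5 = {Z1, Z2, Z3, Z4, Z5, Z6, Z7, Z8, Z9, Z10, Z11, Z12} — every item is covered.
No 3 of the 5 groups cover everything (all 10 combinations miss at least one item), so 4 is optimal.

4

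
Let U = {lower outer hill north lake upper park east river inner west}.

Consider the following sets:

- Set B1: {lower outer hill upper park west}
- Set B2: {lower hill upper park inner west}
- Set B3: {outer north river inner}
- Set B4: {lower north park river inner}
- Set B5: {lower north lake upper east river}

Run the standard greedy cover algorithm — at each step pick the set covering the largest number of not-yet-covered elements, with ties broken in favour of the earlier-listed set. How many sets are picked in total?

3

Greedy: pick B1 (covers 6 new) → pick B5 (covers 4 new) → pick B2 (covers 1 new). Total picks: 3.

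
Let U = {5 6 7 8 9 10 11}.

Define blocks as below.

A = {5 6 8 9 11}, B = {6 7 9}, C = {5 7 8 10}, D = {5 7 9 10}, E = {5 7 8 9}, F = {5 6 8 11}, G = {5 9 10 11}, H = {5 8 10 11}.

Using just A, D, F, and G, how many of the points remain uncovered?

0

Union of A, D, F, G = {5, 6, 7, 8, 9, 10, 11} — that's every point, so 0 are uncovered.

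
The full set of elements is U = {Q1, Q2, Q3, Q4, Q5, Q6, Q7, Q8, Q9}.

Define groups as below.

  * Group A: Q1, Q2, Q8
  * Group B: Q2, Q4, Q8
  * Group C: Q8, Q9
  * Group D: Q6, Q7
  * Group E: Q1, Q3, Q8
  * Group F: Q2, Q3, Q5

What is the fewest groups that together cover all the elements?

5

A, B, C, D, and F cover everything between them: the union {Q1, Q2, Q3, Q4, Q5, Q6, Q7, Q8, Q9} is all of U.
No 4 of the 6 groups cover everything (all 15 combinations miss at least one element), so 5 is optimal.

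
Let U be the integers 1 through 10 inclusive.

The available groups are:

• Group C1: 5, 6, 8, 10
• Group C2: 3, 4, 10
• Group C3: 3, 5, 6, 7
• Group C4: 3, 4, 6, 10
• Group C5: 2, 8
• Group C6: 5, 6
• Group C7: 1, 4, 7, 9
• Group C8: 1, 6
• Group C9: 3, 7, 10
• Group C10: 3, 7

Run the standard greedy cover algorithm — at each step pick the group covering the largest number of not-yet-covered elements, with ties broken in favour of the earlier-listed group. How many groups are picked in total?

Greedy: pick C1 (covers 4 new) → pick C7 (covers 4 new) → pick C2 (covers 1 new) → pick C5 (covers 1 new). Total picks: 4.

4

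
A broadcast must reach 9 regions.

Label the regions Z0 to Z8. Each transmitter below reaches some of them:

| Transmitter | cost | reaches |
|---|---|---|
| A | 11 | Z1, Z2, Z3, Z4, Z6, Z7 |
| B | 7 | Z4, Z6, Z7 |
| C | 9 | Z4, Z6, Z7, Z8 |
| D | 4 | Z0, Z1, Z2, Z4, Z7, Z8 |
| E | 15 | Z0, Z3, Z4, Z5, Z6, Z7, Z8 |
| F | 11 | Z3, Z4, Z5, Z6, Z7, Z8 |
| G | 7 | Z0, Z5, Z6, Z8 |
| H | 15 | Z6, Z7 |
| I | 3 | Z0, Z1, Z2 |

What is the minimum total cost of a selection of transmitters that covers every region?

14

F, I together cover every region (F ∪ I = {Z0, Z1, Z2, Z3, Z4, Z5, Z6, Z7, Z8}); total cost 11 + 3 = 14.
The greedy pick D, G, A costs 22; no covering selection beats 14.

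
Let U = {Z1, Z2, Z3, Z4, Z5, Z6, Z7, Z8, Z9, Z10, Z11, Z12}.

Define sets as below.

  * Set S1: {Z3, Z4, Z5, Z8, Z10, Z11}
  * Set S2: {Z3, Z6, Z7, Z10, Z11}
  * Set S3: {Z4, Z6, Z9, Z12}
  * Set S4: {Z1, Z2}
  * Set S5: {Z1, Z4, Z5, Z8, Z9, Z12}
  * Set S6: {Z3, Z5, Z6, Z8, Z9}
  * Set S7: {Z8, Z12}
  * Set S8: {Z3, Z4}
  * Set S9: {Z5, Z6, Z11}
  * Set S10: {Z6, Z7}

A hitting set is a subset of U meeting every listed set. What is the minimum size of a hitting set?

4

H = {Z2, Z4, Z6, Z8} meets every set (each contains at least one member of H), and |H| = 4.
The sets S4, S7, S8, S9 are pairwise disjoint, so any hitting set needs a separate point for each — at least 4. Hence 4 is optimal.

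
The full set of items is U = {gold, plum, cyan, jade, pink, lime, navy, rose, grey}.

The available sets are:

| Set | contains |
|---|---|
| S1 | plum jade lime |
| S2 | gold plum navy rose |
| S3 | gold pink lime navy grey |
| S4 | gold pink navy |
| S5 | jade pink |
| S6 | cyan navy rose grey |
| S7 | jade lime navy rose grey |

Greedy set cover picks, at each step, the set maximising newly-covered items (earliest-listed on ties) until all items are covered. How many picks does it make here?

3

Greedy: pick S3 (covers 5 new) → pick S1 (covers 2 new) → pick S6 (covers 2 new). Total picks: 3.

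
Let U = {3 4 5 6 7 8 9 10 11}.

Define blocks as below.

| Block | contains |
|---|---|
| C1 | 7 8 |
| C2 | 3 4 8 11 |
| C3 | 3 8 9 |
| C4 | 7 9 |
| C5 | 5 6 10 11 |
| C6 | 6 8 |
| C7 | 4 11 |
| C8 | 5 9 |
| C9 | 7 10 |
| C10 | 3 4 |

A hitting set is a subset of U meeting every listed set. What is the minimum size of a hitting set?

H = {4, 5, 7, 8} meets every block (each contains at least one member of H), and |H| = 4.
The blocks C6, C8, C9, C10 are pairwise disjoint, so any hitting set needs a separate element for each — at least 4. Hence 4 is optimal.

4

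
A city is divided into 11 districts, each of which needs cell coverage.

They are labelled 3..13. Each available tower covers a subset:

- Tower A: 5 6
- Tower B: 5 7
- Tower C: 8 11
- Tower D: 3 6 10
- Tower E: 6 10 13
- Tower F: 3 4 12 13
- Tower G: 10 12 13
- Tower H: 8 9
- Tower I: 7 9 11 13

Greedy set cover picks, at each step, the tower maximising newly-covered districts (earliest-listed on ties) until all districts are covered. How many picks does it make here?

5

Greedy: pick F (covers 4 new) → pick I (covers 3 new) → pick A (covers 2 new) → pick C (covers 1 new) → pick D (covers 1 new). Total picks: 5.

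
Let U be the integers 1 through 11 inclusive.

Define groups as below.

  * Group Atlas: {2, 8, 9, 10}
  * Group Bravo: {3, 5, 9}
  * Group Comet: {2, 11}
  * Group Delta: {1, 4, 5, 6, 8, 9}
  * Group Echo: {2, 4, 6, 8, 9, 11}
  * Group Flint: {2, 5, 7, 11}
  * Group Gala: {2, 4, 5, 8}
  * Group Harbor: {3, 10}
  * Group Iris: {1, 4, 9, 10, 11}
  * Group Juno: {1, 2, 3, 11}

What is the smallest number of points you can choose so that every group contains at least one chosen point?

Take H = {2, 5, 10}. Each listed group contains at least one of these, so H is a hitting set of size 3.
The groups Comet, Delta, Harbor are pairwise disjoint, so any hitting set needs a separate point for each — at least 3. Hence 3 is optimal.

3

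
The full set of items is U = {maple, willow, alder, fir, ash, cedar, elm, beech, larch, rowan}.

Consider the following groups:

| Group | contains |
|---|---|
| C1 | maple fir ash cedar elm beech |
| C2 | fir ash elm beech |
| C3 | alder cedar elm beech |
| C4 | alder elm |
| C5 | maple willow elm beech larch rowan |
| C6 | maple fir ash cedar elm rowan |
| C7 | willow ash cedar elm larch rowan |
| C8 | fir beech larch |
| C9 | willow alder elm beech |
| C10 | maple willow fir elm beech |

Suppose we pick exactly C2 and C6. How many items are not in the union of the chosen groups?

3

Union of C2, C6 = {maple, fir, ash, cedar, elm, beech, rowan}.
Not covered: willow, alder, larch — 3 items.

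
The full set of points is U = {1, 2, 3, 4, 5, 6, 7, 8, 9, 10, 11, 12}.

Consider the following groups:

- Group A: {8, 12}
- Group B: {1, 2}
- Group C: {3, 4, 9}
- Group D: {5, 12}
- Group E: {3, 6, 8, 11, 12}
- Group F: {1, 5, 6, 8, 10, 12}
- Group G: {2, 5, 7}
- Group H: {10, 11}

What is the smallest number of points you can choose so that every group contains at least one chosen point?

The 4 points {2, 9, 10, 12} hit every group.
The groups A, B, C, H are pairwise disjoint, so any hitting set needs a separate point for each — at least 4. Hence 4 is optimal.

4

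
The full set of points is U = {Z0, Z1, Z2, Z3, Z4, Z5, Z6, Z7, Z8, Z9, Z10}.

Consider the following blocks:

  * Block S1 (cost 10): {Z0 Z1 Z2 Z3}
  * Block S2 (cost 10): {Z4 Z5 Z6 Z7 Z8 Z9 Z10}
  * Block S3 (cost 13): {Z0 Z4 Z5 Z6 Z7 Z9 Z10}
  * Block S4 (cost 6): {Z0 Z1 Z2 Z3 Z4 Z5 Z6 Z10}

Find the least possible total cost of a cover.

S2, S4 together cover every point (S2 ∪ S4 = {Z0, Z1, Z2, Z3, Z4, Z5, Z6, Z7, Z8, Z9, Z10}); total cost 10 + 6 = 16.
No covering selection has total cost below 16.

16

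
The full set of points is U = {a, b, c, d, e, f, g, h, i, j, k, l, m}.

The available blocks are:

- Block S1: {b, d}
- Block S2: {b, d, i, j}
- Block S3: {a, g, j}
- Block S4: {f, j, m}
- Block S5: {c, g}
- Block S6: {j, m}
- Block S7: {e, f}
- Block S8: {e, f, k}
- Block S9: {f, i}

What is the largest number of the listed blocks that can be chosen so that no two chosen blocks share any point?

S1, S5, S6, S7 are pairwise disjoint (S1={b,d}; S5={c,g}; S6={j,m}; S7={e,f}).
Every remaining block overlaps one of these, and no 5 of the listed blocks are pairwise disjoint, so 4 is the maximum.

4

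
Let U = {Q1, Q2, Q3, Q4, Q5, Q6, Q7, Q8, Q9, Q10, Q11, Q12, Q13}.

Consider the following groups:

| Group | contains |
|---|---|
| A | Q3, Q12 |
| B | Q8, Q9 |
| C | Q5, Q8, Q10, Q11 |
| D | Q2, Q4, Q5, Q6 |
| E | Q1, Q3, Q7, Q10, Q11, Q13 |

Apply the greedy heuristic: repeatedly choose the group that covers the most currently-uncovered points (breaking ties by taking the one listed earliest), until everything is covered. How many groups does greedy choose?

4

Greedy: pick E (covers 6 new) → pick D (covers 4 new) → pick B (covers 2 new) → pick A (covers 1 new). Total picks: 4.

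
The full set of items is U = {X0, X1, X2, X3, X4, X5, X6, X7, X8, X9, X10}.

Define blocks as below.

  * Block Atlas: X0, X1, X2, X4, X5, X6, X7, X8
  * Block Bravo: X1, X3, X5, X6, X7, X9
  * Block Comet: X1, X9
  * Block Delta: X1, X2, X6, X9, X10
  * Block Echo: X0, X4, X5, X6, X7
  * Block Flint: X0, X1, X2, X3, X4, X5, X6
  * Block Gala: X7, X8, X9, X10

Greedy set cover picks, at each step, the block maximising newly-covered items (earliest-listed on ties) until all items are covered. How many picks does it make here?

Greedy: pick Atlas (covers 8 new) → pick Bravo (covers 2 new) → pick Delta (covers 1 new). Total picks: 3.
(The true minimum cover uses only 2 blocks, so greedy is not optimal here.)

3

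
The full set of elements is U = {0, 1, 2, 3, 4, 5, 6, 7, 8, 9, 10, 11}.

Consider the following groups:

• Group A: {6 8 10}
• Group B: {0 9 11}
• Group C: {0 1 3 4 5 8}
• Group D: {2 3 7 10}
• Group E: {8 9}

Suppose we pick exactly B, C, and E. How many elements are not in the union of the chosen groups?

4

Union of B, C, E = {0, 1, 3, 4, 5, 8, 9, 11}.
Not covered: 2, 6, 7, 10 — 4 elements.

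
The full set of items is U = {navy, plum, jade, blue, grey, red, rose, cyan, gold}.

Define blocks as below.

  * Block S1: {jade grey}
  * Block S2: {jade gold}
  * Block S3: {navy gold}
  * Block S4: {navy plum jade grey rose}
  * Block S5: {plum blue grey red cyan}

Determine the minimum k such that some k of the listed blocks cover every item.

S3 and S4 and S5 together: S3 ∪ S4 ∪ S5 = {navy, plum, jade, blue, grey, red, rose, cyan, gold} — every item is covered.
Only S5 contains blue, so S5 is forced; the remaining 4 items need at least 2 more blocks (each remaining block adds at most 3) — so at least 3 blocks are needed, and 3 is optimal.

3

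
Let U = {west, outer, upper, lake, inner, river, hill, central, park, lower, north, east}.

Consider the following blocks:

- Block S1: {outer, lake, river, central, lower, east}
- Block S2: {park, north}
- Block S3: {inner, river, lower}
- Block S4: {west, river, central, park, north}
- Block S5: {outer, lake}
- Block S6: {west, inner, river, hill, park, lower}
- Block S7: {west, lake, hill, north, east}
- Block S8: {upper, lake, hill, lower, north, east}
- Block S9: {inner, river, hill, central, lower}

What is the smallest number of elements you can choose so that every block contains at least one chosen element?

Take H = {lake, inner, park}. Each listed block contains at least one of these, so H is a hitting set of size 3.
The blocks S2, S5, S9 are pairwise disjoint, so any hitting set needs a separate element for each — at least 3. Hence 3 is optimal.

3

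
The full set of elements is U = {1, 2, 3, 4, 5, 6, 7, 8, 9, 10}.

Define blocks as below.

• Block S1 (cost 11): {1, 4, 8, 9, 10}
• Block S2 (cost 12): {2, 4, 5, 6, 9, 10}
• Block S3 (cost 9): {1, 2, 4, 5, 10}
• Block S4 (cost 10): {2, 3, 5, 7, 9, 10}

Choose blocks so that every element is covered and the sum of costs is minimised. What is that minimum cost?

S1, S2, S4 together cover every element (S1 ∪ S2 ∪ S4 = {1, 2, 3, 4, 5, 6, 7, 8, 9, 10}); total cost 11 + 12 + 10 = 33.
No covering selection has total cost below 33.

33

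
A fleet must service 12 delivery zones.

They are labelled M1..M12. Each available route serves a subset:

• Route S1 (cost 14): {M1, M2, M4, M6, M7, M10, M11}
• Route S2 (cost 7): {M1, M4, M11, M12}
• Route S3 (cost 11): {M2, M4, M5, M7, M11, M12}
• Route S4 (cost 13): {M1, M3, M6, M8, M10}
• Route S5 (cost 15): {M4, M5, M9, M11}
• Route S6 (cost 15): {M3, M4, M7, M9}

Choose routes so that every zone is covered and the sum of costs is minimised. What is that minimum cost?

39

S3, S4, S5 together cover every zone (S3 ∪ S4 ∪ S5 = {M1, M2, M3, M4, M5, M6, M7, M8, M9, M10, M11, M12}); total cost 11 + 13 + 15 = 39.
The greedy pick S2, S4, S3, S5 costs 46; no covering selection beats 39.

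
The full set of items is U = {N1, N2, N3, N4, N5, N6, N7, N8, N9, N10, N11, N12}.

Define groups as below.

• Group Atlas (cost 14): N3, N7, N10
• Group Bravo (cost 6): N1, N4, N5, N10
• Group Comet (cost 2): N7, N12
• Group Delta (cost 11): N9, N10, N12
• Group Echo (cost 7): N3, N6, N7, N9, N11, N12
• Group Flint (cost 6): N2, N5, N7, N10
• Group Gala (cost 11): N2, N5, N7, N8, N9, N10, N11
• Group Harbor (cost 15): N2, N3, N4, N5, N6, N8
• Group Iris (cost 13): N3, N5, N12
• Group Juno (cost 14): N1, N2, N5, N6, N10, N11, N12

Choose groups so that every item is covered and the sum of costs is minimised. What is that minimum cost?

Bravo, Echo, Gala together cover every item (Bravo ∪ Echo ∪ Gala = {N1, N2, N3, N4, N5, N6, N7, N8, N9, N10, N11, N12}); total cost 6 + 7 + 11 = 24.
The greedy pick Comet, Bravo, Echo, Gala costs 26; no covering selection beats 24.

24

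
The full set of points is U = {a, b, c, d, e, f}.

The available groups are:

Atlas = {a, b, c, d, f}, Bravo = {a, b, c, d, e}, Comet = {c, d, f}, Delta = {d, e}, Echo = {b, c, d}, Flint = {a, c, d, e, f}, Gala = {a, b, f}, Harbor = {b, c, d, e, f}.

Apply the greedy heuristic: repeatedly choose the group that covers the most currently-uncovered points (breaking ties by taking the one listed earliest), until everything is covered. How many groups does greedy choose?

Greedy: pick Atlas (covers 5 new) → pick Bravo (covers 1 new). Total picks: 2.

2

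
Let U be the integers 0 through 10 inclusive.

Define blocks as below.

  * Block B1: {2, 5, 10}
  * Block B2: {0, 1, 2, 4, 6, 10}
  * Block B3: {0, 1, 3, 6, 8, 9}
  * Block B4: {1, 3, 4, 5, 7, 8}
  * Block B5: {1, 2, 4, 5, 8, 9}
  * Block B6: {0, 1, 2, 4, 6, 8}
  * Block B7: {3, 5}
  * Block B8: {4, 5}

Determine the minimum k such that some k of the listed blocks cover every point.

B1, B3, and B4 cover everything between them: the union {0, 1, 2, 3, 4, 5, 6, 7, 8, 9, 10} is all of U.
Only B4 contains 7, so B4 is forced; the remaining 5 points need at least 2 more blocks (each remaining block adds at most 4) — so at least 3 blocks are needed, and 3 is optimal.

3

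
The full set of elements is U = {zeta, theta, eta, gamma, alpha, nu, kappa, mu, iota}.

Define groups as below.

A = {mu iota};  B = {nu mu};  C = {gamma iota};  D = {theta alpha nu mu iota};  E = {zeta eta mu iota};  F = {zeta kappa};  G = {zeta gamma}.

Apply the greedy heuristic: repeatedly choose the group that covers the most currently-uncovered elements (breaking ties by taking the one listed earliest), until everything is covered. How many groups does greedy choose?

Greedy: pick D (covers 5 new) → pick E (covers 2 new) → pick C (covers 1 new) → pick F (covers 1 new). Total picks: 4.

4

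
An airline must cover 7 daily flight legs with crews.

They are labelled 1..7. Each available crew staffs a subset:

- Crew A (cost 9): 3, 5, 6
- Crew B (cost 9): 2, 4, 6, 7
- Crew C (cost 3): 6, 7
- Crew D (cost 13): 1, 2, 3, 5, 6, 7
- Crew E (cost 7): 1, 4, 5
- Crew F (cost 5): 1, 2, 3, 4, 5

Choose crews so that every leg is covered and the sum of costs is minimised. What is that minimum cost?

C, F together cover every leg (C ∪ F = {1, 2, 3, 4, 5, 6, 7}); total cost 3 + 5 = 8.
No covering selection has total cost below 8.

8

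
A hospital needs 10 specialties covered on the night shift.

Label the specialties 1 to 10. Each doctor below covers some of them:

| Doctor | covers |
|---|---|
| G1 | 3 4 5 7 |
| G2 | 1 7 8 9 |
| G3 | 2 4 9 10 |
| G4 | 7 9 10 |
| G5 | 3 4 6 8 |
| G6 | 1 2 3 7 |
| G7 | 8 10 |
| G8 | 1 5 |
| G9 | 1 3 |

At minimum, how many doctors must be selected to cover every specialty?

4

G3 and G4 and G5 and G8 together: G3 ∪ G4 ∪ G5 ∪ G8 = {1, 2, 3, 4, 5, 6, 7, 8, 9, 10} — every specialty is covered.
No 3 of the 9 doctors cover everything (all 84 combinations miss at least one specialty), so 4 is optimal.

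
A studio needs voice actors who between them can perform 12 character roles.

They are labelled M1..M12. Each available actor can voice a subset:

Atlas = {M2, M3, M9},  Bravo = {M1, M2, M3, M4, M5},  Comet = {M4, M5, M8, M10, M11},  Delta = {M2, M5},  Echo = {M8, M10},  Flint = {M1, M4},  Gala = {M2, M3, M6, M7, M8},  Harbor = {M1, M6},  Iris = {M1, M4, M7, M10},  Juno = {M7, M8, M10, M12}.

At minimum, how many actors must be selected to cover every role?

Atlas and Comet and Harbor and Juno together: Atlas ∪ Comet ∪ Harbor ∪ Juno = {M1, M2, M3, M4, M5, M6, M7, M8, M9, M10, M11, M12} — every role is covered.
No 3 of the 10 actors cover everything (all 120 combinations miss at least one role), so 4 is optimal.

4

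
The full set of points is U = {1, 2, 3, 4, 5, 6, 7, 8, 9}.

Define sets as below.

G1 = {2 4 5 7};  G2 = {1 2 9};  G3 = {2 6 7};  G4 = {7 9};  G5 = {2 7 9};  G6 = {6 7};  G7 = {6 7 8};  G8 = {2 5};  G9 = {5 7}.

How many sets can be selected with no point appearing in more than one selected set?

G2, G6 are pairwise disjoint (G2={1,2,9}; G6={6,7}).
Every remaining set overlaps one of these, and no 3 of the listed sets are pairwise disjoint, so 2 is the maximum.

2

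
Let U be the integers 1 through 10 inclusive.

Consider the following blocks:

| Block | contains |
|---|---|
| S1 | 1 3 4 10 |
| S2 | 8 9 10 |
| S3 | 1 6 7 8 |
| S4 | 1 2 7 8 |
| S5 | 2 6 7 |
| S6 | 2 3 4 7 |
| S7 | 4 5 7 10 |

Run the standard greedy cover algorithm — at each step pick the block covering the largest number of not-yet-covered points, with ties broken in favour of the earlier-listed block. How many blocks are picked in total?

5

Greedy: pick S1 (covers 4 new) → pick S3 (covers 3 new) → pick S2 (covers 1 new) → pick S4 (covers 1 new) → pick S7 (covers 1 new). Total picks: 5.
(The true minimum cover uses only 4 blocks, so greedy is not optimal here.)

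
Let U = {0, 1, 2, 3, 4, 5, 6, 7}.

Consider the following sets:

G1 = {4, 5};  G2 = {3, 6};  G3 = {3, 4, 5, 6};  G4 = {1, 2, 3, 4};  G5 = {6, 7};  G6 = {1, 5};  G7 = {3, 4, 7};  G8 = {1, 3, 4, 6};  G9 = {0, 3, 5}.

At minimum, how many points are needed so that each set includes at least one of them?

The 3 points {4, 5, 6} hit every set.
No choice of 2 points meets every set, so 3 is the minimum.

3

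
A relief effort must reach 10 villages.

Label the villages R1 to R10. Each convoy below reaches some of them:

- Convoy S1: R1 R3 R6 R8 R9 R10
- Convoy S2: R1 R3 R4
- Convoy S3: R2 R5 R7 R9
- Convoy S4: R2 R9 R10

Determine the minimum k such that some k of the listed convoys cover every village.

3

Take {S1, S2, S3}. Their union is {R1, R2, R3, R4, R5, R6, R7, R8, R9, R10}, which is all 10 villages.
Only S2 contains R4, so S2 is forced; the remaining 7 villages need at least 2 more convoys (each remaining convoy adds at most 4) — so at least 3 convoys are needed, and 3 is optimal.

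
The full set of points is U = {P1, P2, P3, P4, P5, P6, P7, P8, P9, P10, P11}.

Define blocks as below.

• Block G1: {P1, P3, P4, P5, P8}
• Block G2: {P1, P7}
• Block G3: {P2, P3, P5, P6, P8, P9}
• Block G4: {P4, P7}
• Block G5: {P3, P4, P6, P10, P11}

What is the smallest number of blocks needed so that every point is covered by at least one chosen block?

G2 and G3 and G5 together: G2 ∪ G3 ∪ G5 = {P1, P2, P3, P4, P5, P6, P7, P8, P9, P10, P11} — every point is covered.
Only G3 contains P2, so G3 is forced; the remaining 5 points need at least 2 more blocks (each remaining block adds at most 3) — so at least 3 blocks are needed, and 3 is optimal.

3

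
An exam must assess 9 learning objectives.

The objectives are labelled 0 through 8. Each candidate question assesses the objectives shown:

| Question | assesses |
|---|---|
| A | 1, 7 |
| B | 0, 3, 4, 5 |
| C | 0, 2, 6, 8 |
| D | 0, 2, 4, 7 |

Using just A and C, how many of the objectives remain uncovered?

Union of A, C = {0, 1, 2, 6, 7, 8}.
Not covered: 3, 4, 5 — 3 objectives.

3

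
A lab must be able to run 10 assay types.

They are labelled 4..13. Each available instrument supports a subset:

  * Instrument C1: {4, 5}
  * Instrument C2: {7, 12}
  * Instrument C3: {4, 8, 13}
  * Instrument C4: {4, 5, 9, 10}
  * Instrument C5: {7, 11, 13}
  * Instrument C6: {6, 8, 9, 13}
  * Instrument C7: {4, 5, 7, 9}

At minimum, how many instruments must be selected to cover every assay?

C2 and C4 and C5 and C6 together: C2 ∪ C4 ∪ C5 ∪ C6 = {4, 5, 6, 7, 8, 9, 10, 11, 12, 13} — every assay is covered.
No 3 of the 7 instruments cover everything (all 35 combinations miss at least one assay), so 4 is optimal.

4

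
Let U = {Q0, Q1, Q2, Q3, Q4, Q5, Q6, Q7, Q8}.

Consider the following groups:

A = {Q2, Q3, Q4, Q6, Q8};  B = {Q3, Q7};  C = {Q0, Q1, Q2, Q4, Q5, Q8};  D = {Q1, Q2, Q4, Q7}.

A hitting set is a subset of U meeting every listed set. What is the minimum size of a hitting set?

2

H = {Q2, Q7} meets every group (each contains at least one member of H), and |H| = 2.
The groups B, C are pairwise disjoint, so any hitting set needs a separate point for each — at least 2. Hence 2 is optimal.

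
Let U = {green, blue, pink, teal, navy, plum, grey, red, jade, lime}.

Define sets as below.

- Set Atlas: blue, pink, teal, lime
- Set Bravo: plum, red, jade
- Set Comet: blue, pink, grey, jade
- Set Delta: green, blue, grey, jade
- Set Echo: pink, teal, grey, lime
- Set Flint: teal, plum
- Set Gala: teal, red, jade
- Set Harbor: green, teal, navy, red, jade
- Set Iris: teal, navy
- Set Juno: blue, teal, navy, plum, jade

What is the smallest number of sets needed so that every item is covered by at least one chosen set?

Echo, Harbor, and Juno cover everything between them: the union {green, blue, pink, teal, navy, plum, grey, red, jade, lime} is all of U.
No 2 of the 10 sets cover everything (all 45 combinations miss at least one item), so 3 is optimal.

3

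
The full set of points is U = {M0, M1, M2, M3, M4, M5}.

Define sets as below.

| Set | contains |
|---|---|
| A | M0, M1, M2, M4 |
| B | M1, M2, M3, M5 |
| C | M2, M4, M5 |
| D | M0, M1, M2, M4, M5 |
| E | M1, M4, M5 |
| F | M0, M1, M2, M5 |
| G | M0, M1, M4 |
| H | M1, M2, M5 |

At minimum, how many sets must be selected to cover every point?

Take {B, G}. Their union is {M0, M1, M2, M3, M4, M5}, which is all 6 points.
No single set has all 6 points (the largest, D, has 5), so 2 is optimal.

2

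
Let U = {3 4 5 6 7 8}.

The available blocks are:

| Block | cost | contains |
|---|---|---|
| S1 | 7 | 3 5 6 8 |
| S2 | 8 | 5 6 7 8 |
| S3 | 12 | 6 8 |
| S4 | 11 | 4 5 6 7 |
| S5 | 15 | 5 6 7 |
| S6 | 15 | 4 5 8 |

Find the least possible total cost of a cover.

18

S1, S4 together cover every element (S1 ∪ S4 = {3, 4, 5, 6, 7, 8}); total cost 7 + 11 = 18.
No covering selection has total cost below 18.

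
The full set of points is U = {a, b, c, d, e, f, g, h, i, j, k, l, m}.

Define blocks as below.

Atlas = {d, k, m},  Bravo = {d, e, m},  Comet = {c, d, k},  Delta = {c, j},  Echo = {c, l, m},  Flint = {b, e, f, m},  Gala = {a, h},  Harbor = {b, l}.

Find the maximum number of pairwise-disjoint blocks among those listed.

Bravo, Delta, Gala, Harbor are pairwise disjoint (Bravo={d,e,m}; Delta={c,j}; Gala={a,h}; Harbor={b,l}).
Every remaining block overlaps one of these, and no 5 of the listed blocks are pairwise disjoint, so 4 is the maximum.

4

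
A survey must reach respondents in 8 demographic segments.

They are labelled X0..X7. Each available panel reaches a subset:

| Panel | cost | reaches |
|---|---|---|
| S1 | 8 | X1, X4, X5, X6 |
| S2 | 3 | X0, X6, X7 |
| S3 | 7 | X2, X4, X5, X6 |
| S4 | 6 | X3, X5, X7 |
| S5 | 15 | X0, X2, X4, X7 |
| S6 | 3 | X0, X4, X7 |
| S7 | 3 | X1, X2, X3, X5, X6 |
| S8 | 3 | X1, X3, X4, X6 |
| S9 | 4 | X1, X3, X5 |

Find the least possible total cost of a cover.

S6, S7 together cover every segment (S6 ∪ S7 = {X0, X1, X2, X3, X4, X5, X6, X7}); total cost 3 + 3 = 6.
No covering selection has total cost below 6.

6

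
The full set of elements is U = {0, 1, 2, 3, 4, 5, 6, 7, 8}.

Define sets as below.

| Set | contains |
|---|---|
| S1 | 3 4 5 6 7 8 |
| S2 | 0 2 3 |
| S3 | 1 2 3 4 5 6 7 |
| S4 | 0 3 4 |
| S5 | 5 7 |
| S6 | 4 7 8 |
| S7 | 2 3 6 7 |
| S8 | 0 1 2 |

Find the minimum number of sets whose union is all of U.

S1 and S8 together: S1 ∪ S8 = {0, 1, 2, 3, 4, 5, 6, 7, 8} — every element is covered.
No single set has all 9 elements (the largest, S3, has 7), so 2 is optimal.

2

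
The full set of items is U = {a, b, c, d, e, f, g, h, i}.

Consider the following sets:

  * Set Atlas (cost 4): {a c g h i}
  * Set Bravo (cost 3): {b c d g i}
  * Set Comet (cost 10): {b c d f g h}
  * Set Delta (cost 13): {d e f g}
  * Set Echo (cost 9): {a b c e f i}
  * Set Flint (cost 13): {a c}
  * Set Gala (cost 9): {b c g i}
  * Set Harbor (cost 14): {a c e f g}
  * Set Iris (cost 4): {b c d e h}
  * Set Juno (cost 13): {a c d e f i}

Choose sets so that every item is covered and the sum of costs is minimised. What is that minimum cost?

Bravo, Echo, Iris together cover every item (Bravo ∪ Echo ∪ Iris = {a, b, c, d, e, f, g, h, i}); total cost 3 + 9 + 4 = 16.
The greedy pick Bravo, Atlas, Iris, Echo costs 20; no covering selection beats 16.

16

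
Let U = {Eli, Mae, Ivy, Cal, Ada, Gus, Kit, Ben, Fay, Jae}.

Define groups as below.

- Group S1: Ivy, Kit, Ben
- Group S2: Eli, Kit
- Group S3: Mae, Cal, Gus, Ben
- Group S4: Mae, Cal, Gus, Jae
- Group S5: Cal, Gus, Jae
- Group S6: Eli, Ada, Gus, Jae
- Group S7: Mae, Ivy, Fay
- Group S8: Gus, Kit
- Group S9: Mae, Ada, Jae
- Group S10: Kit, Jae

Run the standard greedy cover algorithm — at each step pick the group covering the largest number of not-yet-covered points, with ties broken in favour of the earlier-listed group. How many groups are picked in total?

4

Greedy: pick S3 (covers 4 new) → pick S6 (covers 3 new) → pick S1 (covers 2 new) → pick S7 (covers 1 new). Total picks: 4.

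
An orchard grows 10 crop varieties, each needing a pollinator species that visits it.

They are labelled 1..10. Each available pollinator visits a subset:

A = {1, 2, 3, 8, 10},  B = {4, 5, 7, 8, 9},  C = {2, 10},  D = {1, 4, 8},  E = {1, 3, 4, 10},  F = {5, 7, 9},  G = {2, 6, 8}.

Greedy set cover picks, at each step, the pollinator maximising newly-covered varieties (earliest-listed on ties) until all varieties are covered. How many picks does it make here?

3

Greedy: pick A (covers 5 new) → pick B (covers 4 new) → pick G (covers 1 new). Total picks: 3.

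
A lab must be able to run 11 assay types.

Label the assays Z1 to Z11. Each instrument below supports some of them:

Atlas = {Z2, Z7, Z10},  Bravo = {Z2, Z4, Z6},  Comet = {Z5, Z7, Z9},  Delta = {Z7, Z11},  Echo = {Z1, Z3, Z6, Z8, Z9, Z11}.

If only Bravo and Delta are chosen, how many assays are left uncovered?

Union of Bravo, Delta = {Z2, Z4, Z6, Z7, Z11}.
Not covered: Z1, Z3, Z5, Z8, Z9, Z10 — 6 assays.

6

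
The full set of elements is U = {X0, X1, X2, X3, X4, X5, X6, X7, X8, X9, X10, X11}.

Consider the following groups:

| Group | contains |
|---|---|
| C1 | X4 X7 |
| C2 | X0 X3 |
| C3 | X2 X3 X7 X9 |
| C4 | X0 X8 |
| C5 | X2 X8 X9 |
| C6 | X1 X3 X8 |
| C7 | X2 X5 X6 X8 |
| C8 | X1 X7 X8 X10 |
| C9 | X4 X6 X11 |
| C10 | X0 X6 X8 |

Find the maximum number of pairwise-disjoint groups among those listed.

3

C1, C2, C5 are pairwise disjoint (C1={X4,X7}; C2={X0,X3}; C5={X2,X8,X9}).
Every remaining group overlaps one of these, and no 4 of the listed groups are pairwise disjoint, so 3 is the maximum.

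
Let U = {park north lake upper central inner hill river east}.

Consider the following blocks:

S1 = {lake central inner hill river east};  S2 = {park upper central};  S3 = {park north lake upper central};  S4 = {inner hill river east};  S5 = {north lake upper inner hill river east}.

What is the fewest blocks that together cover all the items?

2

Take {S3, S5}. Their union is {park, north, lake, upper, central, inner, hill, river, east}, which is all 9 items.
No single block has all 9 items (the largest, S5, has 7), so 2 is optimal.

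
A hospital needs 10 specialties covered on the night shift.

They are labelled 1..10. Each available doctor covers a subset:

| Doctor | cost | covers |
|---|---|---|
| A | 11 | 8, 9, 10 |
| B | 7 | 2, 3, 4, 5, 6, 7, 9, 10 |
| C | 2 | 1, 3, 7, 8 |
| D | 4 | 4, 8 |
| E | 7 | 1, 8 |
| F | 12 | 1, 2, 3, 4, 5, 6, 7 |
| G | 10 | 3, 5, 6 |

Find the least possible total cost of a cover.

B, C together cover every specialty (B ∪ C = {1, 2, 3, 4, 5, 6, 7, 8, 9, 10}); total cost 7 + 2 = 9.
No covering selection has total cost below 9.

9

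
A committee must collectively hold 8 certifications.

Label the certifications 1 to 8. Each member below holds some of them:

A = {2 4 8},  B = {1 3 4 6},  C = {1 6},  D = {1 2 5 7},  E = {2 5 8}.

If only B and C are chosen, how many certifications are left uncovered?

4

Union of B, C = {1, 3, 4, 6}.
Not covered: 2, 5, 7, 8 — 4 certifications.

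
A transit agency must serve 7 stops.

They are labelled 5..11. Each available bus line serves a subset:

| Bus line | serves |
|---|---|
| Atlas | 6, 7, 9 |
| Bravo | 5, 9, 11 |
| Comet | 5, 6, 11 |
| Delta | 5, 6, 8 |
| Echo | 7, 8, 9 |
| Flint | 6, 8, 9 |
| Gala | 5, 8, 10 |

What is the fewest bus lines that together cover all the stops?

3

Take {Comet, Echo, Gala}. Their union is {5, 6, 7, 8, 9, 10, 11}, which is all 7 stops.
Each bus line has at most 3 stops, and 2·3 = 6 < 7 — so at least 3 bus lines are needed, and 3 is optimal.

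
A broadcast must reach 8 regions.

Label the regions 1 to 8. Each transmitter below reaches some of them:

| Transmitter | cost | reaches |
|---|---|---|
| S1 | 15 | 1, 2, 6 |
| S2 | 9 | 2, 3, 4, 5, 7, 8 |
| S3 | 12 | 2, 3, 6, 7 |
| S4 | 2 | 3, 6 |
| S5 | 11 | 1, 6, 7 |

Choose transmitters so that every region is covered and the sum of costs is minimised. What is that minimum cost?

S2, S5 together cover every region (S2 ∪ S5 = {1, 2, 3, 4, 5, 6, 7, 8}); total cost 9 + 11 = 20.
The greedy pick S4, S2, S5 costs 22; no covering selection beats 20.

20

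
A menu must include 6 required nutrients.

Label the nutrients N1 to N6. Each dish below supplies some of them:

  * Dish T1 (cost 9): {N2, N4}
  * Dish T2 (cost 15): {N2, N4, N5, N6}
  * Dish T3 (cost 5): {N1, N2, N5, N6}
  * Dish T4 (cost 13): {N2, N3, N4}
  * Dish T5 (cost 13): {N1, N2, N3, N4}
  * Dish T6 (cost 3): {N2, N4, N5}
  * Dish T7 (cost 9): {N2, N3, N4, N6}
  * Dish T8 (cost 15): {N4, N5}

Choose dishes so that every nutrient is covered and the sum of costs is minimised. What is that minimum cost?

T3, T7 together cover every nutrient (T3 ∪ T7 = {N1, N2, N3, N4, N5, N6}); total cost 5 + 9 = 14.
The greedy pick T6, T3, T7 costs 17; no covering selection beats 14.

14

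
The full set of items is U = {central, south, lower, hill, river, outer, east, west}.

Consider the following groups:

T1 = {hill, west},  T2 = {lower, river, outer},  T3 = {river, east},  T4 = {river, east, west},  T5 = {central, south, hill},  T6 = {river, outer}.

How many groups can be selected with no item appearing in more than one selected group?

2

T4, T5 are pairwise disjoint (T4={river,east,west}; T5={central,south,hill}).
Every remaining group overlaps one of these, and no 3 of the listed groups are pairwise disjoint, so 2 is the maximum.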